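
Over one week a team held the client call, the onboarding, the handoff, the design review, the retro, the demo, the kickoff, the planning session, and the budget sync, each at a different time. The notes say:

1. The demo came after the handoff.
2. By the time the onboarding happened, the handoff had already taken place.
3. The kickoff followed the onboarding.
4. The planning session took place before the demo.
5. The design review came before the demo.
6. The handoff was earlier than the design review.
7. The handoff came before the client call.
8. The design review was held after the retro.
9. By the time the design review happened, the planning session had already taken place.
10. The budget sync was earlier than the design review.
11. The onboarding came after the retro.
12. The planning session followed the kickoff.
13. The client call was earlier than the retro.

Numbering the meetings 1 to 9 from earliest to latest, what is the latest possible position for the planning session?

7

The planning session must come before the demo and the design review — 2 meetings forced after it.
Everything else can be placed before the planning session in some valid order, so the planning session can sit as late as position 9 − 2 = 7.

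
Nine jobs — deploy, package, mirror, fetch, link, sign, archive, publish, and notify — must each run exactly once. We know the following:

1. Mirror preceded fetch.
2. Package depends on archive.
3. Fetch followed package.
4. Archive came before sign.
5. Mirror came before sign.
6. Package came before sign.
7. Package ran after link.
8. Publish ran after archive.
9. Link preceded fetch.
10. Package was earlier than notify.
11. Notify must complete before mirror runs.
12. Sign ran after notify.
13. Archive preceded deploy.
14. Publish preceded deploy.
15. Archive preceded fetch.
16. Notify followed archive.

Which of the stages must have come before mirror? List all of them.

Directly stated before mirror: notify.
Archive reaches mirror via archive → notify → mirror.
Link reaches mirror via link → package → notify → mirror.
Package reaches mirror via package → notify → mirror.
No chain forces deploy (or any of the others) ahead of mirror.

archive, link, notify, package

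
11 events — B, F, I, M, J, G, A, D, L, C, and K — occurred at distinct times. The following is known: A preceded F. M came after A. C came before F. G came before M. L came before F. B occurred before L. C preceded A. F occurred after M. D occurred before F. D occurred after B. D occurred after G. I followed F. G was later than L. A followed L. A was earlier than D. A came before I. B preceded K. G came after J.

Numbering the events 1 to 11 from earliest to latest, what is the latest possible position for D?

9

D must come before F and I — 2 events forced after it.
Everything else can be placed before D in some valid order, so D can sit as late as position 11 − 2 = 9.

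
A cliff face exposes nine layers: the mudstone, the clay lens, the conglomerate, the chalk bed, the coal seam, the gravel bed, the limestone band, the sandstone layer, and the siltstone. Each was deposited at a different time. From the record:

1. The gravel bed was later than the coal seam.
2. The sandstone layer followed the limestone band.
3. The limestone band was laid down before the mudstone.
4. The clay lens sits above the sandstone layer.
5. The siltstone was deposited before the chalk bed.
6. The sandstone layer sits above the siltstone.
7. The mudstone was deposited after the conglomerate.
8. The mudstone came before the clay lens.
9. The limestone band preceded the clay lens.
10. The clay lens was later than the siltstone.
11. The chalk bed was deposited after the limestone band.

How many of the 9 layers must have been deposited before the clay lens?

5

Directly stated before the clay lens: the limestone band, the mudstone, the sandstone layer, and the siltstone.
The conglomerate reaches the clay lens via the conglomerate → the mudstone → the clay lens.
That's the conglomerate, the limestone band, the mudstone, the sandstone layer, and the siltstone — 5 in all.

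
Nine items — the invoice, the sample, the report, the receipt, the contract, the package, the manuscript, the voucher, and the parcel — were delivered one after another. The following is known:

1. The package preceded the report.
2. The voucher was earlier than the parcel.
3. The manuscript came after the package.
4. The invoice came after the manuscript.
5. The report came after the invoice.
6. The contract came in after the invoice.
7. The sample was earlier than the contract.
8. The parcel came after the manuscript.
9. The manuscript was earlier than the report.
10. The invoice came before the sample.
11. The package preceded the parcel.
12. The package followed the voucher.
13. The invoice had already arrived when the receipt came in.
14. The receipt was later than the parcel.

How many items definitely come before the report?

4

Directly stated before the report: the invoice, the manuscript, and the package.
The voucher reaches the report via the voucher → the package → the report.
No chain forces the contract (or any of the others) ahead of the report.
That's the invoice, the manuscript, the package, and the voucher — 4 in all.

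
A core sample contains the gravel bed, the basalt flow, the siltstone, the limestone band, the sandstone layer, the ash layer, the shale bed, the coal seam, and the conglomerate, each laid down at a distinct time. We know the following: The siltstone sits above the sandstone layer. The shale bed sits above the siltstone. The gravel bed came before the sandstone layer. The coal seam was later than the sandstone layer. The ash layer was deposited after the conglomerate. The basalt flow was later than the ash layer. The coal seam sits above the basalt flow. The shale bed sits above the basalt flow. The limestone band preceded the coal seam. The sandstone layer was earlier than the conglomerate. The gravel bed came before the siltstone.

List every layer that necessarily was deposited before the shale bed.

Directly stated before the shale bed: the basalt flow and the siltstone.
The ash layer reaches the shale bed via the ash layer → the basalt flow → the shale bed.
The conglomerate reaches the shale bed via the conglomerate → the ash layer → the basalt flow → the shale bed.
The gravel bed reaches the shale bed via the gravel bed → the siltstone → the shale bed.
Likewise the sandstone layer reaches the shale bed by chaining the stated constraints.
No chain forces the limestone band (or any of the others) ahead of the shale bed.

the ash layer, the basalt flow, the conglomerate, the gravel bed, the sandstone layer, the siltstone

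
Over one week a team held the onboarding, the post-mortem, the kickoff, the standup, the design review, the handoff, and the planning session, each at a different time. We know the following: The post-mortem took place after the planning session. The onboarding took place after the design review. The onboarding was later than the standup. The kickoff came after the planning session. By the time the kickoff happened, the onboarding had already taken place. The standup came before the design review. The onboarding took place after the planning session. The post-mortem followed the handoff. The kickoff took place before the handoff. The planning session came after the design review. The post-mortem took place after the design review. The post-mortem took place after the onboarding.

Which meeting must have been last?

Every other meeting has a chain of constraints placing it before the post-mortem, so the post-mortem is last.

the post-mortem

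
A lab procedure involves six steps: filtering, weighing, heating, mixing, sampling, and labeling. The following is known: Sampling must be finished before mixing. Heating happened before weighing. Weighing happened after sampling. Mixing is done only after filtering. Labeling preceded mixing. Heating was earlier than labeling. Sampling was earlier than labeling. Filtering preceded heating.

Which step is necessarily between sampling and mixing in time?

labeling

Tracing the constraints gives sampling → labeling → mixing, so labeling sits after sampling and before mixing.
No other step is forced both after sampling and before mixing.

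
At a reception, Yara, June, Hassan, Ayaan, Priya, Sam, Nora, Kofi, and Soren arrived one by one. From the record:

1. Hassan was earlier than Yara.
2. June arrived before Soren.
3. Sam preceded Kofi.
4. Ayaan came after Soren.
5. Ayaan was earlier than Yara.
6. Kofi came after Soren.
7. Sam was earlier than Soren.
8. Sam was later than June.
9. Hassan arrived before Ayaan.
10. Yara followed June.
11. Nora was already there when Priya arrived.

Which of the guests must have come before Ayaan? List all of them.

Hassan, June, Sam, Soren

Directly stated before Ayaan: Hassan and Soren.
June reaches Ayaan via June → Soren → Ayaan.
Sam reaches Ayaan via Sam → Soren → Ayaan.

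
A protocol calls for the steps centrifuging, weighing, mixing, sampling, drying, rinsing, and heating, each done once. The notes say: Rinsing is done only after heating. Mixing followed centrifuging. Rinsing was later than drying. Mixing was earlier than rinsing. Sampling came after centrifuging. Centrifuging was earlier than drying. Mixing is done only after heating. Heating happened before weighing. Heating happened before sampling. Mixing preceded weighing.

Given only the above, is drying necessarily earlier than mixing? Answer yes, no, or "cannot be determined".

No chain of stated constraints runs from drying to mixing, and none runs from mixing to drying either.
So the relative order of drying and mixing is not fixed by the given facts.

cannot be determined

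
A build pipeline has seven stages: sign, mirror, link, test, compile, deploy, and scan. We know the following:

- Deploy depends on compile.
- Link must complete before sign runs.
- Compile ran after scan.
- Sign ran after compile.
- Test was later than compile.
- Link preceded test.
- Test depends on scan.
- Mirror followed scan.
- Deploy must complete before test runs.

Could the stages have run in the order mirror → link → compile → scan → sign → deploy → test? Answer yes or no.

no

The constraints require scan before mirror, but in the proposed sequence mirror appears ahead of scan. That one violation is enough.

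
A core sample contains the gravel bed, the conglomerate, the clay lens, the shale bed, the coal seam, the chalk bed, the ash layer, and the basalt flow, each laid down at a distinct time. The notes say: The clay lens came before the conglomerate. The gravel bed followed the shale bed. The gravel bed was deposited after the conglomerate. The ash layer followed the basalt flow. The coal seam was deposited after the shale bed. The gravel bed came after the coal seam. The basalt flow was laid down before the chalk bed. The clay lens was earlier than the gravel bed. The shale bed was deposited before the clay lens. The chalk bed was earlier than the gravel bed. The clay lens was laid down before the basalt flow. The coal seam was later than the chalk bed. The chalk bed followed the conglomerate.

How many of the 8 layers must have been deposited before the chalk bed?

Directly stated before the chalk bed: the basalt flow and the conglomerate.
The clay lens reaches the chalk bed via the clay lens → the conglomerate → the chalk bed.
The shale bed reaches the chalk bed via the shale bed → the clay lens → the conglomerate → the chalk bed.
No chain forces the ash layer (or any of the others) ahead of the chalk bed.
That's the basalt flow, the clay lens, the conglomerate, and the shale bed — 4 in all.

4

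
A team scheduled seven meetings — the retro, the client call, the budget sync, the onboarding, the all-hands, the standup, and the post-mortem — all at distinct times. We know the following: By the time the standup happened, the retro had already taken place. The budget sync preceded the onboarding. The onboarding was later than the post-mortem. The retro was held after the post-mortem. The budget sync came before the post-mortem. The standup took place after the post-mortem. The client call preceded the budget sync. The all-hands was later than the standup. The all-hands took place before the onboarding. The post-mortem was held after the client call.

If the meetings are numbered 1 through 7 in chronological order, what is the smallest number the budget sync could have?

2

The client call must come before the budget sync — 1 forced predecessor.
Nothing else is forced ahead of the budget sync, so its earliest slot is position 1 + 1 = 2.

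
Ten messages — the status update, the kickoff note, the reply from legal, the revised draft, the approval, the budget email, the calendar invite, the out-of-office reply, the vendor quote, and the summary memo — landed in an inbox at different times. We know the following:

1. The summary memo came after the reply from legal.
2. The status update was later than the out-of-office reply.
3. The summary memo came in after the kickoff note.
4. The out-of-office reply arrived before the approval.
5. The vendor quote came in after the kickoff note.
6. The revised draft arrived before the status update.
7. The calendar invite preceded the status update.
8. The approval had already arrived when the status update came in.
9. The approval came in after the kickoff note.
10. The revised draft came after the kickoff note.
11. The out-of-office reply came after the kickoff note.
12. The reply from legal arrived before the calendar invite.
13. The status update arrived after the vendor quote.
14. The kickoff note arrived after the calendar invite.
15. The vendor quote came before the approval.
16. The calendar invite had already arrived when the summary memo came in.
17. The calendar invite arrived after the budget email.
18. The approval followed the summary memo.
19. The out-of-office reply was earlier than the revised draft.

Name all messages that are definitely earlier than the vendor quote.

Directly stated before the vendor quote: the kickoff note.
The budget email reaches the vendor quote via the budget email → the calendar invite → the kickoff note → the vendor quote.
The calendar invite reaches the vendor quote via the calendar invite → the kickoff note → the vendor quote.
The reply from legal reaches the vendor quote via the reply from legal → the calendar invite → the kickoff note → the vendor quote.

the budget email, the calendar invite, the kickoff note, the reply from legal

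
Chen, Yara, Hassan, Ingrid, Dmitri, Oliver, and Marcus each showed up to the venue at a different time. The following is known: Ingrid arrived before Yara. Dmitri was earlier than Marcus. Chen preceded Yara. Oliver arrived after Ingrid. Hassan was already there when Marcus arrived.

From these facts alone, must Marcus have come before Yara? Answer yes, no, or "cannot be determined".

No chain of stated constraints runs from Marcus to Yara, and none runs from Yara to Marcus either.
So the relative order of Marcus and Yara is not fixed by the given facts.

cannot be determined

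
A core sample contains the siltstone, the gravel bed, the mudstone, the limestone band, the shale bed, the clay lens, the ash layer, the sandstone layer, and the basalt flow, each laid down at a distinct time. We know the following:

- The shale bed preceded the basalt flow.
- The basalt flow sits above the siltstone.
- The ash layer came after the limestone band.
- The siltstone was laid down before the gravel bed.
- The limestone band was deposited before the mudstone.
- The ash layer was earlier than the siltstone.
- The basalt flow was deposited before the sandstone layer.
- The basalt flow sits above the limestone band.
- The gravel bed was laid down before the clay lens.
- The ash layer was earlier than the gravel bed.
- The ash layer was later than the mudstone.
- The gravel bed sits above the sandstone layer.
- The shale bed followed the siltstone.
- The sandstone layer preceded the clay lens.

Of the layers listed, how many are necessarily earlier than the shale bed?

4

Directly stated before the shale bed: the siltstone.
The ash layer reaches the shale bed via the ash layer → the siltstone → the shale bed.
The limestone band reaches the shale bed via the limestone band → the ash layer → the siltstone → the shale bed.
The mudstone reaches the shale bed via the mudstone → the ash layer → the siltstone → the shale bed.
That's the ash layer, the limestone band, the mudstone, and the siltstone — 4 in all.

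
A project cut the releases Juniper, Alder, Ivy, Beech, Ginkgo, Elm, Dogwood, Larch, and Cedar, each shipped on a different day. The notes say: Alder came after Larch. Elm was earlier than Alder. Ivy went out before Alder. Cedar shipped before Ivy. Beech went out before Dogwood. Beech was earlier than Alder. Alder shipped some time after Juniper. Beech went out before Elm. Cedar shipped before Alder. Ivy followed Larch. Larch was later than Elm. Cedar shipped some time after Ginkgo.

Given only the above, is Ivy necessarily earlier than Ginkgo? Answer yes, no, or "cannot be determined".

Tracing the constraints gives Ginkgo → Cedar → Ivy, so Ginkgo must come before Ivy.
That means Ivy cannot be before Ginkgo.

no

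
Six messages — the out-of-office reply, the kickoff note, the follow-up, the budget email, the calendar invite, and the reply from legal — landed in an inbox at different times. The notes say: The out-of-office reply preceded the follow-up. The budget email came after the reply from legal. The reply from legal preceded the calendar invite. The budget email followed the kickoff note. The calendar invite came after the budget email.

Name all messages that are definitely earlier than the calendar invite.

the budget email, the kickoff note, the reply from legal

Directly stated before the calendar invite: the budget email and the reply from legal.
The kickoff note reaches the calendar invite via the kickoff note → the budget email → the calendar invite.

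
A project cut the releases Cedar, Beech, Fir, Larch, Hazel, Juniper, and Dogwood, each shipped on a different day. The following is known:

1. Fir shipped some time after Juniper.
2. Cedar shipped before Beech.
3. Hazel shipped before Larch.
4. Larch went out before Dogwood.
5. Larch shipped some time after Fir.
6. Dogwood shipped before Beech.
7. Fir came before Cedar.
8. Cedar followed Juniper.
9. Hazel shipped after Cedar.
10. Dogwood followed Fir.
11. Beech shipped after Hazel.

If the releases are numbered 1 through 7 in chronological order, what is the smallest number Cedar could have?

3

Fir and Juniper must both come before Cedar — 2 forced predecessors.
Nothing else is forced ahead of Cedar, so its earliest slot is position 2 + 1 = 3.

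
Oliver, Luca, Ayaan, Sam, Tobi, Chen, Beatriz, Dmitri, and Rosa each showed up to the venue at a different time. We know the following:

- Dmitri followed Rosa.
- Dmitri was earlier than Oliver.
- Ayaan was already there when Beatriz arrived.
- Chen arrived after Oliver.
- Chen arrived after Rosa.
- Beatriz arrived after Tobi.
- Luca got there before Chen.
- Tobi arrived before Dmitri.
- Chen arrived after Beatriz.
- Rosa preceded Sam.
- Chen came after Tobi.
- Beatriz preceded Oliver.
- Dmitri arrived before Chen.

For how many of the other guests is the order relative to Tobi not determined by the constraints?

4

Forced after Tobi: Beatriz, Chen, Dmitri, and Oliver.
That leaves Ayaan, Luca, Rosa, and Sam with no forced order relative to Tobi — 4.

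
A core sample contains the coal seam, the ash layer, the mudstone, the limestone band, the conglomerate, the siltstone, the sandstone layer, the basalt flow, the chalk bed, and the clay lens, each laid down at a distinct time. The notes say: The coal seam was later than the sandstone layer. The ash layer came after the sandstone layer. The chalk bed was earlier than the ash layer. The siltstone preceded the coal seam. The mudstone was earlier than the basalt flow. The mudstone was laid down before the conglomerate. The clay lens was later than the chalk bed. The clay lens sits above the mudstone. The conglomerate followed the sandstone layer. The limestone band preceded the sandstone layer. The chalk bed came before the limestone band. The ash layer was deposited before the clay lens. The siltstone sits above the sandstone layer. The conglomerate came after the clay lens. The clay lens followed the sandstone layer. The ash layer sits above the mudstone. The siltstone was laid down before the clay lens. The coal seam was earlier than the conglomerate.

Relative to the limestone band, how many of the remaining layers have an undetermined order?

2

Forced before the limestone band: the chalk bed; forced after the limestone band: the ash layer, the clay lens, the coal seam, the conglomerate, the sandstone layer, and the siltstone.
That leaves the basalt flow and the mudstone with no forced order relative to the limestone band — 2.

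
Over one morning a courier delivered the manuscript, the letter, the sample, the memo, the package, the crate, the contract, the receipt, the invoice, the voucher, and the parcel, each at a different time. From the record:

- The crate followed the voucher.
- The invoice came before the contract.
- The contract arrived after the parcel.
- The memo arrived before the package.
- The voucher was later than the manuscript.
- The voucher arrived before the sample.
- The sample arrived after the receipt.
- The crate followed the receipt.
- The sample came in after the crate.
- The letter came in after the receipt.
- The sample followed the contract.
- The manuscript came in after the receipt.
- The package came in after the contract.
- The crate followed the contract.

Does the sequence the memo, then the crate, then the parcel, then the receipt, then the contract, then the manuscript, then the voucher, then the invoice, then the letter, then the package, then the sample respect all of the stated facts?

no

The constraints require the voucher before the crate, but in the proposed sequence the crate appears ahead of the voucher. That one violation is enough.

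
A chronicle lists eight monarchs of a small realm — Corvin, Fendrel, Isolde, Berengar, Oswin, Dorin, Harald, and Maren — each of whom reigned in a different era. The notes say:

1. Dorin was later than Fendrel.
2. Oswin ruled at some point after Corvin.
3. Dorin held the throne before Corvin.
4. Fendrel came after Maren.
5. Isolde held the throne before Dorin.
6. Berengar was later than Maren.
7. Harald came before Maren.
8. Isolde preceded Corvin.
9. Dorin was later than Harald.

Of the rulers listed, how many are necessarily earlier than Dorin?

Directly stated before Dorin: Fendrel, Harald, and Isolde.
Maren reaches Dorin via Maren → Fendrel → Dorin.
That's Fendrel, Harald, Isolde, and Maren — 4 in all.

4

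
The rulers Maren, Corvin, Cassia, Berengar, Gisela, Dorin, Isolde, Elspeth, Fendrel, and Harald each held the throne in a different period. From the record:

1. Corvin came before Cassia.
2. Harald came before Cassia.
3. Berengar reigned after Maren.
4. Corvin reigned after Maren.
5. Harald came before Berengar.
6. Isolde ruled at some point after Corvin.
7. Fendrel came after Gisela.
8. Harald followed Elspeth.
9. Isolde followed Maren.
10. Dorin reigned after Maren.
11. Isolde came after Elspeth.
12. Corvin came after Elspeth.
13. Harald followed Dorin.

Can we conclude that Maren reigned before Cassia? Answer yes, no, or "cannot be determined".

yes

Chain the constraints: Maren → Corvin → Cassia. Each link is directly stated, so Maren comes before Cassia.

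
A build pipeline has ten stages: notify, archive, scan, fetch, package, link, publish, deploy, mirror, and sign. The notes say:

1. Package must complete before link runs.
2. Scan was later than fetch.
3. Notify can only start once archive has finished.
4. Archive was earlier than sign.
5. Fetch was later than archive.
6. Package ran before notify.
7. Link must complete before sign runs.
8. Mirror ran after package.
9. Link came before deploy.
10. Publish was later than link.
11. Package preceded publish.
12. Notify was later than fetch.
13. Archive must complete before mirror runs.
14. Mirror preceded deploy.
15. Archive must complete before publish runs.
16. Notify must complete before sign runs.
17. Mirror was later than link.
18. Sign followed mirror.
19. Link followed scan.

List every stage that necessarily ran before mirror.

Directly stated before mirror: archive, link, and package.
Fetch reaches mirror via fetch → scan → link → mirror.
Scan reaches mirror via scan → link → mirror.

archive, fetch, link, package, scan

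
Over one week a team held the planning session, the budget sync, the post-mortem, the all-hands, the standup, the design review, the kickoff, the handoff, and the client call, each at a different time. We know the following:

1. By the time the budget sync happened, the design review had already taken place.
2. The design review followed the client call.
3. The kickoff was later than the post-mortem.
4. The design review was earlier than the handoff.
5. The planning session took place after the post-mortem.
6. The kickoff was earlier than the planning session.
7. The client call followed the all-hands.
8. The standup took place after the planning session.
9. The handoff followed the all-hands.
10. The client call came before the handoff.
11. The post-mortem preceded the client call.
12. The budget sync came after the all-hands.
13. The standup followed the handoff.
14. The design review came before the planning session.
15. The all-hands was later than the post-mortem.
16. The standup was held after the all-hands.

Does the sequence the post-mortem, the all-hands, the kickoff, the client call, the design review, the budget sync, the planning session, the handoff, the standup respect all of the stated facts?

Check each stated constraint against the proposed order — e.g. the post-mortem is ahead of the planning session; the all-hands is ahead of the standup. Every pair is in the required order; nothing is violated.

yes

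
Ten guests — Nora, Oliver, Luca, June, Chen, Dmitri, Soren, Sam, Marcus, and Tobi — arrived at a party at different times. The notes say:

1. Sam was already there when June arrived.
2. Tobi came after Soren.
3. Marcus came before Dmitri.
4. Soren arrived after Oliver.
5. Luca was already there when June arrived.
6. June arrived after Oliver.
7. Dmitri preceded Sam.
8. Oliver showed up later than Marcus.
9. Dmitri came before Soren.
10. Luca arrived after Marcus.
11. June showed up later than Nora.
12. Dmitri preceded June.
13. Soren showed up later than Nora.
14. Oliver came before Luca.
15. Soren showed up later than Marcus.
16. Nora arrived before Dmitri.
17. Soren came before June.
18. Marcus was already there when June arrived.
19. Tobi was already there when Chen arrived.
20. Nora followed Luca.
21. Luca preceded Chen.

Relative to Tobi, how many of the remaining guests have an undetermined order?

Forced before Tobi: Dmitri, Luca, Marcus, Nora, Oliver, and Soren; forced after Tobi: Chen.
That leaves June and Sam with no forced order relative to Tobi — 2.

2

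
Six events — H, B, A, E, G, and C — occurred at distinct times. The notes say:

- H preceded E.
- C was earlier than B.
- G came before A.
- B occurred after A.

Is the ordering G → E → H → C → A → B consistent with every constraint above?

no

The constraints require H before E, but in the proposed sequence E appears ahead of H. That one violation is enough.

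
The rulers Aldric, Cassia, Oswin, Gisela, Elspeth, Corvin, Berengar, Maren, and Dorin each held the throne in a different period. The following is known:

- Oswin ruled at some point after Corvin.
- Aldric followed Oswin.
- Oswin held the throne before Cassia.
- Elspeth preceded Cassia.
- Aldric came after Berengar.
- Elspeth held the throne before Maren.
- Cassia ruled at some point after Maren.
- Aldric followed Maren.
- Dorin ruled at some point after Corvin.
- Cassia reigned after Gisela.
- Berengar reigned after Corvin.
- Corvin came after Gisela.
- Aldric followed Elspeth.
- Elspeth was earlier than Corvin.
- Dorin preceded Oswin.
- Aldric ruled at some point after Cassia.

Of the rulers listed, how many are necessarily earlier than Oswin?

Directly stated before Oswin: Corvin and Dorin.
Elspeth reaches Oswin via Elspeth → Corvin → Oswin.
Gisela reaches Oswin via Gisela → Corvin → Oswin.
No chain forces Aldric (or any of the others) ahead of Oswin.
That's Corvin, Dorin, Elspeth, and Gisela — 4 in all.

4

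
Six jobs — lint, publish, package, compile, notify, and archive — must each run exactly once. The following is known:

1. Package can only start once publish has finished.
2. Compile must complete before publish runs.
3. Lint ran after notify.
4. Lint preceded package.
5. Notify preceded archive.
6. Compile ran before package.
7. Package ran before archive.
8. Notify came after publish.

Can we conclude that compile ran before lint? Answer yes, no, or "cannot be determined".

yes

Chain the constraints: compile → publish → notify → lint. Each link is directly stated, so compile comes before lint.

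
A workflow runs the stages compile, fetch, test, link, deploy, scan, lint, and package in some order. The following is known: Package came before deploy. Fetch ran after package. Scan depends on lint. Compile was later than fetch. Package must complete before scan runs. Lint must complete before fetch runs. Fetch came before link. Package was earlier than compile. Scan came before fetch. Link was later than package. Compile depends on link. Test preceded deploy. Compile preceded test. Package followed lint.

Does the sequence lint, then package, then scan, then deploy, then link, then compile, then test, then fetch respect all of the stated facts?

no

The constraints require fetch before link, but in the proposed sequence link appears ahead of fetch. That one violation is enough.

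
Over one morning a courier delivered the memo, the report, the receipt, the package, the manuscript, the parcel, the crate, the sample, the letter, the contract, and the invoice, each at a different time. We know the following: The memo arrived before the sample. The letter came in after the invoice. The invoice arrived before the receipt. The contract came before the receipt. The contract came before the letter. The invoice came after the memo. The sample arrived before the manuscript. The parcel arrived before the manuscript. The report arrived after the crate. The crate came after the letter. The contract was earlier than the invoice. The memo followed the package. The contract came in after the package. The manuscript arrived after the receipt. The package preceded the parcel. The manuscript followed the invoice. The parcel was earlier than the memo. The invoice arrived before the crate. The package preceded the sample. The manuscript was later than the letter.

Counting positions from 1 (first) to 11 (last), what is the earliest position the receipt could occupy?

The contract, the invoice, the memo, the package, and the parcel must all come before the receipt — 5 forced predecessors.
Nothing else is forced ahead of the receipt, so its earliest slot is position 5 + 1 = 6.

6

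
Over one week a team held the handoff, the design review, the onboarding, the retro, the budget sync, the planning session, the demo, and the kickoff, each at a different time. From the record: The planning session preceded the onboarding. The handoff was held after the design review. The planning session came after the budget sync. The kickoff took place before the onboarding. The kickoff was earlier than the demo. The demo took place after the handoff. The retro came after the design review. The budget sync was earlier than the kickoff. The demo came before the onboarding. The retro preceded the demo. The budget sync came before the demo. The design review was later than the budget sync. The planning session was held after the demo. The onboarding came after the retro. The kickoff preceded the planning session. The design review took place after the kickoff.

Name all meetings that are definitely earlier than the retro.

the budget sync, the design review, the kickoff

Directly stated before the retro: the design review.
The budget sync reaches the retro via the budget sync → the design review → the retro.
The kickoff reaches the retro via the kickoff → the design review → the retro.
No chain forces the onboarding (or any of the others) ahead of the retro.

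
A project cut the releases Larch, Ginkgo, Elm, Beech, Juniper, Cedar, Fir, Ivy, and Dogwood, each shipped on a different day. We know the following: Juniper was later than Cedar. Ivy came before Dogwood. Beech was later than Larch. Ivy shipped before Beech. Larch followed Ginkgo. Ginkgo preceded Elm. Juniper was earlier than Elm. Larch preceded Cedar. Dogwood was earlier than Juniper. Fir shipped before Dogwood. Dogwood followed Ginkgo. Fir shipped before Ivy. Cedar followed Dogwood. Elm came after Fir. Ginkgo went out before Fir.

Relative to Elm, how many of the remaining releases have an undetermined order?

1

Forced before Elm: Cedar, Dogwood, Fir, Ginkgo, Ivy, Juniper, and Larch.
That leaves Beech with no forced order relative to Elm — 1.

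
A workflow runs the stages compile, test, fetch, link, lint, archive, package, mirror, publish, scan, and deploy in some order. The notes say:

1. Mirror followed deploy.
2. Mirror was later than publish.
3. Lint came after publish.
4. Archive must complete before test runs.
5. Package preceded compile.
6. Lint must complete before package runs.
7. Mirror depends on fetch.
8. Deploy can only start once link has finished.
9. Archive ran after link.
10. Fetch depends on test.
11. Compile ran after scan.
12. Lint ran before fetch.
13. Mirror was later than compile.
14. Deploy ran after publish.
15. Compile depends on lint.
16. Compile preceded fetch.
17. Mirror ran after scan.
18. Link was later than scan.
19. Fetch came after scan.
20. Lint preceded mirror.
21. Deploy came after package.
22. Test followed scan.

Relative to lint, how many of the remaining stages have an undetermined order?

4

Forced before lint: publish; forced after lint: compile, deploy, fetch, mirror, and package.
That leaves archive, link, scan, and test with no forced order relative to lint — 4.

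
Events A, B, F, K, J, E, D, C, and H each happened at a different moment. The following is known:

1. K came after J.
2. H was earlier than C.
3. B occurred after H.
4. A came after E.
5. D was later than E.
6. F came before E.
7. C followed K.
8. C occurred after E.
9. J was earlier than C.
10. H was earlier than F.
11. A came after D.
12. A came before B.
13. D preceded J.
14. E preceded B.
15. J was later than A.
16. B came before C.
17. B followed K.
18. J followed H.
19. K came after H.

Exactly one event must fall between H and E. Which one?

Tracing the constraints gives H → F → E, so F sits after H and before E.
No other event is forced both after H and before E.

F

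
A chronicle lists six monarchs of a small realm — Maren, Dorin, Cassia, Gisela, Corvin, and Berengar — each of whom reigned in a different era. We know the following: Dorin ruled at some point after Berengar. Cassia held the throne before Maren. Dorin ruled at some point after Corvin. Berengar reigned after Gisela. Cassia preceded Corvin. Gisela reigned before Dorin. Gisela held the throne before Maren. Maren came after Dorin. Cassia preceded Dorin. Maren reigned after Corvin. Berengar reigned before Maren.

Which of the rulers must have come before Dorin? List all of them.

Berengar, Cassia, Corvin, Gisela

Directly stated before Dorin: Berengar, Cassia, Corvin, and Gisela.
No chain forces Maren ahead of Dorin.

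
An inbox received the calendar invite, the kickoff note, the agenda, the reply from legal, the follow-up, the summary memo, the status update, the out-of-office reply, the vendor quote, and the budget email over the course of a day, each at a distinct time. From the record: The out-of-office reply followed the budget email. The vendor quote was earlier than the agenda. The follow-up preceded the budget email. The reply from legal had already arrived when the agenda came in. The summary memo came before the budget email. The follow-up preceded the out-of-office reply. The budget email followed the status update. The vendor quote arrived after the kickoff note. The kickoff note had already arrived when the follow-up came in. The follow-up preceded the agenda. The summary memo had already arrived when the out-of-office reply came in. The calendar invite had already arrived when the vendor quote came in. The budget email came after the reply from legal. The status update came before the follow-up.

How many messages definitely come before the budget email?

5

Directly stated before the budget email: the follow-up, the reply from legal, the status update, and the summary memo.
The kickoff note reaches the budget email via the kickoff note → the follow-up → the budget email.
No chain forces the agenda (or any of the others) ahead of the budget email.
That's the follow-up, the kickoff note, the reply from legal, the status update, and the summary memo — 5 in all.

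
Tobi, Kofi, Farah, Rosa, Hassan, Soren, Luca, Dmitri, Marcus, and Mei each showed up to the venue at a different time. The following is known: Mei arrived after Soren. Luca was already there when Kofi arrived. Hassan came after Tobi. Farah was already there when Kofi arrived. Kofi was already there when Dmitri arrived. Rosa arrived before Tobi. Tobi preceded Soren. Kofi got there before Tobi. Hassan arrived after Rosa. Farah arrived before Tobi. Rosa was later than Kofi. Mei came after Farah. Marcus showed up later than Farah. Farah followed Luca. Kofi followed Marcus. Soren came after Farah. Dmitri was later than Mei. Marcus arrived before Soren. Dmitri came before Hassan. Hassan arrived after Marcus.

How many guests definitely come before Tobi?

Directly stated before Tobi: Farah, Kofi, and Rosa.
Luca reaches Tobi via Luca → Kofi → Tobi.
Marcus reaches Tobi via Marcus → Kofi → Tobi.
No chain forces Soren (or any of the others) ahead of Tobi.
That's Farah, Kofi, Luca, Marcus, and Rosa — 5 in all.

5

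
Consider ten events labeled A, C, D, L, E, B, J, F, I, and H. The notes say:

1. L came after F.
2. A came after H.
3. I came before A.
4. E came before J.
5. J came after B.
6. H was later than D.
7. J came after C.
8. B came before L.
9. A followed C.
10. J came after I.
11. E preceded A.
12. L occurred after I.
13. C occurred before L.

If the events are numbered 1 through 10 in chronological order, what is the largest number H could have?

9

H must come before A — 1 event forced after it.
Everything else can be placed before H in some valid order, so H can sit as late as position 10 − 1 = 9.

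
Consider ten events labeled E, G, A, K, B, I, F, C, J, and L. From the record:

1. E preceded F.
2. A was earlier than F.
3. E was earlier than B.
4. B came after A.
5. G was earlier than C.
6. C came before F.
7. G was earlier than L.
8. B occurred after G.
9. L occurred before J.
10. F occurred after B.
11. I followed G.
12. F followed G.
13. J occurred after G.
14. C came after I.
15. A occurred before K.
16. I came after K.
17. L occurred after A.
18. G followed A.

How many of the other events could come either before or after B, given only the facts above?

5

Forced before B: A, E, and G; forced after B: F.
That leaves C, I, J, K, and L with no forced order relative to B — 5.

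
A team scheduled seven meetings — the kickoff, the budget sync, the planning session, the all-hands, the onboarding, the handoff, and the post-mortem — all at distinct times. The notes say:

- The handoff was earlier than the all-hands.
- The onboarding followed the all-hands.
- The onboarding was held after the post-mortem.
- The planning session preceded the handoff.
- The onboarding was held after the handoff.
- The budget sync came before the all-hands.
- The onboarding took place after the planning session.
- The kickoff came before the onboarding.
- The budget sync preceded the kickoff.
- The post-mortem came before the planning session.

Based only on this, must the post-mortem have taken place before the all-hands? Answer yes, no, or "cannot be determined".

yes

Chain the constraints: the post-mortem → the planning session → the handoff → the all-hands. Each link is directly stated, so the post-mortem comes before the all-hands.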